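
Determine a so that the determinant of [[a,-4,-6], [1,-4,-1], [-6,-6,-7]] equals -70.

Expanding along the column containing a, det(M) is linear in a: det(M) = (22)·a + (128).
Set (22)·a + (128) = -70  ⇒  (22)·a = -198  ⇒  a = -9.

a = -9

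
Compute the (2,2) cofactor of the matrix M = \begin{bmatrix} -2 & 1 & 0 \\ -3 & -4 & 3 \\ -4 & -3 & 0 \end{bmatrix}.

0

Delete row 2 and column 2; the remaining 2×2 submatrix is [-2 0; -4 0].
Its determinant is (-2)·0 − 0·(-4) = 0.
The cofactor carries sign (−1)^(2+2) = +1, so C_{2,2} = +(0) = 0.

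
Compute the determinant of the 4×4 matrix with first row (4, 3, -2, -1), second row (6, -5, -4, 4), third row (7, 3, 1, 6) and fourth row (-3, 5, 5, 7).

Expand along row 1:
  + (4) · M_11   where M_11 = det([-5 -4 4; 3 1 6; 5 5 7]) = 119
  − (3) · M_12   where M_12 = det([6 -4 4; 7 1 6; -3 5 7]) = 282
  + (-2) · M_13   where M_13 = det([6 -5 4; 7 3 6; -3 5 7]) = 457
  − (-1) · M_14   where M_14 = det([6 -5 -4; 7 3 1; -3 5 5]) = 74
det = (+1)·(4)·(119) + (-1)·(3)·(282) + (+1)·(-2)·(457) + (-1)·(-1)·(74) = -1210

-1210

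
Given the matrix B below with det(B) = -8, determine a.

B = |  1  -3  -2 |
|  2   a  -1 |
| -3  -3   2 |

Expanding along the column containing a, det(B) is linear in a: det(B) = (-4)·a + (12).
Set (-4)·a + (12) = -8  ⇒  (-4)·a = -20  ⇒  a = 5.

a = 5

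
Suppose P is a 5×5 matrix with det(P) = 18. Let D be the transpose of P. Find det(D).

det(Pᵀ) = det(P).
det(D) = (1)·(18) = 18

18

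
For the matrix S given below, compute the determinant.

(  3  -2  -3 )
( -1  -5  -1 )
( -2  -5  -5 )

81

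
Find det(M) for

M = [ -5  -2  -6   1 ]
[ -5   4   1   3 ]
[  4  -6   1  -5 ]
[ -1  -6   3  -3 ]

Expand along row 1:
  + (-5) · M_11   where M_11 = det([4 1 3; -6 1 -5; -6 3 -3]) = 24
  − (-2) · M_12   where M_12 = det([-5 1 3; 4 1 -5; -1 3 -3]) = -4
  + (-6) · M_13   where M_13 = det([-5 4 3; 4 -6 -5; -1 -6 -3]) = 38
  − (1) · M_14   where M_14 = det([-5 4 1; 4 -6 1; -1 -6 3]) = -22
det = (+1)·(-5)·(24) + (-1)·(-2)·(-4) + (+1)·(-6)·(38) + (-1)·(1)·(-22) = -334

-334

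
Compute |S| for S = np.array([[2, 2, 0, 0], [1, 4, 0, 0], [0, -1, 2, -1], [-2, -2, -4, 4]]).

S is block lower-triangular with a 2×2 block and a 2×2 block on the diagonal, so its determinant equals the product of the determinants of the diagonal blocks.
det of the 2×2 block = 6
det of the 2×2 block = 4
det = (6)·(4) = 24

24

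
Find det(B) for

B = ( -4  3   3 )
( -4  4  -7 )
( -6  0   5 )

Expand along column 2:
  − 3 · |-4 -7; -6 5| = −3·(-20 − 42) = 186
  + 4 · |-4 3; -6 5| = 4·(-20 − (-18)) = -8
Sum: (186) + (-8) = 178

The determinant is 178.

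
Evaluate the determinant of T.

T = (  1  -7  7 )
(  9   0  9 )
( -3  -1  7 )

Expand along row 2:
  − 9 · |-7 7; -1 7| = −9·(-49 − (-7)) = 378
  − 9 · |1 -7; -3 -1| = −9·(-1 − 21) = 198
Sum: (378) + (198) = 576

576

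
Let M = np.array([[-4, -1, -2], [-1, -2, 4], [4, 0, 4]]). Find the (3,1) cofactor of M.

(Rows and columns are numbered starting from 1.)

Delete row 3 and column 1; the remaining 2×2 submatrix is [-1 -2; -2 4].
Its determinant is (-1)·4 − (-2)·(-2) = -8.
The cofactor carries sign (−1)^(3+1) = +1, so C_{3,1} = +(-8) = -8.

-8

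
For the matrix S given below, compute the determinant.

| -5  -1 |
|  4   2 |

det(S) = -6

det(S) = (-5)·2 − (-1)·4 = -10 − (-4) = -6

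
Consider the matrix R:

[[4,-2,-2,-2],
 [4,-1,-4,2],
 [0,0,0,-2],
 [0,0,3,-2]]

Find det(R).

The determinant is 24.

R is block upper-triangular with a 2×2 block and a 2×2 block on the diagonal, so its determinant equals the product of the determinants of the diagonal blocks.
det of the 2×2 block = 4
det of the 2×2 block = 6
det = (4)·(6) = 24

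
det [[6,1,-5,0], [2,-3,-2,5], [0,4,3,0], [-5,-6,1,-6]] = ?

397

Expand along row 3 (it has 2 zeros):
  − (4) · M_32   where M_32 = det([6 -5 0; 2 -2 5; -5 1 -6]) = 107
  + (3) · M_33   where M_33 = det([6 1 0; 2 -3 5; -5 -6 -6]) = 275
det = (-1)·(4)·(107) + (+1)·(3)·(275) = 397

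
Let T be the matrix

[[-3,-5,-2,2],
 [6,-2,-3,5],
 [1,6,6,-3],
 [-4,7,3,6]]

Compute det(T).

The determinant is 1448.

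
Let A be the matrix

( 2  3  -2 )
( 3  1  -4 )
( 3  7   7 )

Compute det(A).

Expand along row 1:
  + 2 · |1 -4; 7 7| = 2·(7 − (-28)) = 70
  − 3 · |3 -4; 3 7| = −3·(21 − (-12)) = -99
  + (-2) · |3 1; 3 7| = (-2)·(21 − 3) = -36
Sum: (70) + (-99) + (-36) = -65

-65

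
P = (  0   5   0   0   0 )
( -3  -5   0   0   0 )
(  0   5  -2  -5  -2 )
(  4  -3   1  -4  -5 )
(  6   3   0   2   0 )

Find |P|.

P is block lower-triangular with a 2×2 block and a 3×3 block on the diagonal, so its determinant equals the product of the determinants of the diagonal blocks.
det of the 2×2 block = 15
det of the 3×3 block = -24
det = (15)·(-24) = -360

-360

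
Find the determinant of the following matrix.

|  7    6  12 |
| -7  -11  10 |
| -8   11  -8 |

-2950

Expand along row 1:
  + 7 · |-11 10; 11 -8| = 7·(88 − 110) = -154
  − 6 · |-7 10; -8 -8| = −6·(56 − (-80)) = -816
  + 12 · |-7 -11; -8 11| = 12·(-77 − 88) = -1980
Sum: (-154) + (-816) + (-1980) = -2950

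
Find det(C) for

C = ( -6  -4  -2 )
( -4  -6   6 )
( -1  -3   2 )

|C| = -56

Expand along column 1:
  + (-6) · |-6 6; -3 2| = (-6)·(-12 − (-18)) = -36
  − (-4) · |-4 -2; -3 2| = −(-4)·(-8 − 6) = -56
  + (-1) · |-4 -2; -6 6| = (-1)·(-24 − 12) = 36
Sum: (-36) + (-56) + (36) = -56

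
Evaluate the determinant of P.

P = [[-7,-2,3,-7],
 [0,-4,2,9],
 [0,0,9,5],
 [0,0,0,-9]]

|P| = -2268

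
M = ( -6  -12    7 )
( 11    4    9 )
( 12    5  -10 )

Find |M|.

Expand along column 1:
  + (-6) · |4 9; 5 -10| = (-6)·(-40 − 45) = 510
  − 11 · |-12 7; 5 -10| = −11·(120 − 35) = -935
  + 12 · |-12 7; 4 9| = 12·(-108 − 28) = -1632
Sum: (510) + (-935) + (-1632) = -2057

|M| = -2057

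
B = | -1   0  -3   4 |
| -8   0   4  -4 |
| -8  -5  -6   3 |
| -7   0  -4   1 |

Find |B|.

720

Expand along column 2 (it has 3 zeros):
  − (-5) · M_32   where M_32 = det([-1 -3 4; -8 4 -4; -7 -4 1]) = 144
det = (-1)·(-5)·(144) = 720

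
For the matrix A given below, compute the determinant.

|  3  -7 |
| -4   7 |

|A| = -7

det(A) = 3·7 − (-7)·(-4) = 21 − 28 = -7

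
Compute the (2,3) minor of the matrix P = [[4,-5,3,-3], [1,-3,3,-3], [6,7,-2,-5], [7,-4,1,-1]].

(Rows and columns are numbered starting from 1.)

Delete row 2 and column 3; the remaining 3×3 submatrix is [4 -5 -3; 6 7 -5; 7 -4 -1].
Its determinant is 256.

The minor is 256.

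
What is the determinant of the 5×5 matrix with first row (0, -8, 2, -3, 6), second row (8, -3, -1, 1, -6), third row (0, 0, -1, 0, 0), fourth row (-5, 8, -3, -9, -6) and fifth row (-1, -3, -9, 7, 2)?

-3644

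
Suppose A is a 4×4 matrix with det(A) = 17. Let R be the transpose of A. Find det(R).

17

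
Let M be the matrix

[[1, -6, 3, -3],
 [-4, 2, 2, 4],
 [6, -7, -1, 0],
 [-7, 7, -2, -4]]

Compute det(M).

det(M) = -684

Expand along row 3 (it has 1 zero):
  + (6) · M_31   where M_31 = det([-6 3 -3; 2 2 4; 7 -2 -4]) = 162
  − (-7) · M_32   where M_32 = det([1 3 -3; -4 2 4; -7 -2 -4]) = -198
  + (-1) · M_33   where M_33 = det([1 -6 -3; -4 2 4; -7 7 -4]) = 270
det = (+1)·(6)·(162) + (-1)·(-7)·(-198) + (+1)·(-1)·(270) = -684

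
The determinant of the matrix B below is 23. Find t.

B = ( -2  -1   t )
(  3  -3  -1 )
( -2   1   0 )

Expanding along the column containing t, det(B) is linear in t: det(B) = (-3)·t + (-4).
Set (-3)·t + (-4) = 23  ⇒  (-3)·t = 27  ⇒  t = -9.

t = -9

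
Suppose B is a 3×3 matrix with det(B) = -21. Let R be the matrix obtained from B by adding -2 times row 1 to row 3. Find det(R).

|R| = -21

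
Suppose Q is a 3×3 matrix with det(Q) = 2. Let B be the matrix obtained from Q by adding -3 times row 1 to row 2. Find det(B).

Adding a multiple of one row to another leaves the determinant unchanged.
det(B) = (1)·(2) = 2

|B| = 2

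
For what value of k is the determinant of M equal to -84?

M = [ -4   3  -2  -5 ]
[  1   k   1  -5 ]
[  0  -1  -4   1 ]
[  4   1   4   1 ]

Expanding along the row containing k, det(M) is linear in k: det(M) = (-56)·k + (308).
Set (-56)·k + (308) = -84  ⇒  (-56)·k = -392  ⇒  k = 7.

k = 7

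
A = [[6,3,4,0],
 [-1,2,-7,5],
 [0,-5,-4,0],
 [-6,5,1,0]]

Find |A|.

210

Expand along column 4 (it has 3 zeros):
  + (5) · M_24   where M_24 = det([6 3 4; 0 -5 -4; -6 5 1]) = 42
det = (+1)·(5)·(42) = 210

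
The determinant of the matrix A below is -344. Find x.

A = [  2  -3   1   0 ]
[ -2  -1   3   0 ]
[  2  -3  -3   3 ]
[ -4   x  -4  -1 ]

-5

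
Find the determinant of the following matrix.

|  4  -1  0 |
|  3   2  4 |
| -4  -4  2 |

102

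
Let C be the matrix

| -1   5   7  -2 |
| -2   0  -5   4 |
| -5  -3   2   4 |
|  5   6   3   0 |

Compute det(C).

Expand along row 2 (it has 1 zero):
  − (-2) · M_21   where M_21 = det([5 7 -2; -3 2 4; 6 3 0]) = 150
  − (-5) · M_23   where M_23 = det([-1 5 -2; -5 -3 4; 5 6 0]) = 154
  + (4) · M_24   where M_24 = det([-1 5 7; -5 -3 2; 5 6 3]) = 41
det = (-1)·(-2)·(150) + (-1)·(-5)·(154) + (+1)·(4)·(41) = 1234

1234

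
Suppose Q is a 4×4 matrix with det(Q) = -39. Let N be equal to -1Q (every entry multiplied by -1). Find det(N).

For a 4×4 matrix, det(-1Q) = (-1)^4·det(Q) = 1·det(Q).
det(N) = (1)·(-39) = -39

det(N) = -39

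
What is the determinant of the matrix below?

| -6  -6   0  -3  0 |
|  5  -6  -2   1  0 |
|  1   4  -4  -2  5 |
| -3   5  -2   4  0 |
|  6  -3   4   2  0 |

-8460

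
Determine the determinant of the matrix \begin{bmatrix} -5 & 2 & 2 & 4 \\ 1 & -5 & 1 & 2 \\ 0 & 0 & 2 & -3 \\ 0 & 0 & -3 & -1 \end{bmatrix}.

-253

The matrix is block upper-triangular with a 2×2 block and a 2×2 block on the diagonal, so its determinant equals the product of the determinants of the diagonal blocks.
det of the 2×2 block = 23
det of the 2×2 block = -11
det = (23)·(-11) = -253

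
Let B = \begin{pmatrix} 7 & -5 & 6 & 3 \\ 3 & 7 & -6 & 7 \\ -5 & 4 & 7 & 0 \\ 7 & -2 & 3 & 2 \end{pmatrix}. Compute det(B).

|B| = -2128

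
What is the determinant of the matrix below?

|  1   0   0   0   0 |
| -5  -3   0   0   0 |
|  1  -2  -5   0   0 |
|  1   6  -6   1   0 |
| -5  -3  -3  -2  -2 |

-30

The matrix is lower triangular, so the determinant is the product of the diagonal entries:
det = (1) · (-3) · (-5) · (1) · (-2) = -30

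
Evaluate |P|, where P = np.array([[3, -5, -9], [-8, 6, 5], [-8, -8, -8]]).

The determinant is -512.

Expand along row 1:
  + 3 · |6 5; -8 -8| = 3·(-48 − (-40)) = -24
  − (-5) · |-8 5; -8 -8| = −(-5)·(64 − (-40)) = 520
  + (-9) · |-8 6; -8 -8| = (-9)·(64 − (-48)) = -1008
Sum: (-24) + (520) + (-1008) = -512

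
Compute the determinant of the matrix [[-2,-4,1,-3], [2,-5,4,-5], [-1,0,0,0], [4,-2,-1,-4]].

Expand along row 3 (it has 3 zeros):
  + (-1) · M_31   where M_31 = det([-4 1 -3; -5 4 -5; -2 -1 -4]) = 35
det = (+1)·(-1)·(35) = -35

The determinant is -35.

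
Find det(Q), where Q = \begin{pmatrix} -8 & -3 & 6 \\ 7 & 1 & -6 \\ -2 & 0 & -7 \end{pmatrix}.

-115

Expand along row 3:
  + (-2) · |-3 6; 1 -6| = (-2)·(18 − 6) = -24
  + (-7) · |-8 -3; 7 1| = (-7)·(-8 − (-21)) = -91
Sum: (-24) + (-91) = -115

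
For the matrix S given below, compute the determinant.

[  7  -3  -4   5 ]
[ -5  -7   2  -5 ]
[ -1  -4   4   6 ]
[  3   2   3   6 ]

Expand along row 1:
  + (7) · M_11   where M_11 = det([-7 2 -5; -4 4 6; 2 3 6]) = 130
  − (-3) · M_12   where M_12 = det([-5 2 -5; -1 4 6; 3 3 6]) = 93
  + (-4) · M_13   where M_13 = det([-5 -7 -5; -1 -4 6; 3 2 6]) = -38
  − (5) · M_14   where M_14 = det([-5 -7 2; -1 -4 4; 3 2 3]) = 15
det = (+1)·(7)·(130) + (-1)·(-3)·(93) + (+1)·(-4)·(-38) + (-1)·(5)·(15) = 1266

The determinant is 1266.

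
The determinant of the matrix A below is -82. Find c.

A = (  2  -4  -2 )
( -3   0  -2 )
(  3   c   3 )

Expanding along the row containing c, det(A) is linear in c: det(A) = (10)·c + (-12).
Set (10)·c + (-12) = -82  ⇒  (10)·c = -70  ⇒  c = -7.

-7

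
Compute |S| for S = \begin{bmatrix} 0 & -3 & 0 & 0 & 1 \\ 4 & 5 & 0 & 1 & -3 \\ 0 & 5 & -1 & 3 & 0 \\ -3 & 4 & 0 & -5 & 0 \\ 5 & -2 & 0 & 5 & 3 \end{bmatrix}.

Expand along column 3 (it has 4 zeros):
  + (-1) · M_33   where M_33 = det([0 -3 0 1; 4 5 1 -3; -3 4 -5 0; 5 -2 5 3]) = -219
det = (+1)·(-1)·(-219) = 219

219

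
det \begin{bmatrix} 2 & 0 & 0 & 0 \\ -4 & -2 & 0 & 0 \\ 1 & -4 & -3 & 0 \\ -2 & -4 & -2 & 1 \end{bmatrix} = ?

The determinant is 12.

The matrix is lower triangular, so the determinant is the product of the diagonal entries:
det = (2) · (-2) · (-3) · (1) = 12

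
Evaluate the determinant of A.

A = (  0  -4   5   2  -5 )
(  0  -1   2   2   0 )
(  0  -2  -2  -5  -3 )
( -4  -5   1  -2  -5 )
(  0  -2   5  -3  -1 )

Expand along column 1 (it has 4 zeros):
  − (-4) · M_41   where M_41 = det([-4 5 2 -5; -1 2 2 0; -2 -2 -5 -3; -2 5 -3 -1]) = -165
det = (-1)·(-4)·(-165) = -660

|A| = -660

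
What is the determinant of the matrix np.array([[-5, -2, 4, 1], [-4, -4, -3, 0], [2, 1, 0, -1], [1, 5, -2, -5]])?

-187

Expand along row 2 (it has 1 zero):
  − (-4) · M_21   where M_21 = det([-2 4 1; 1 0 -1; 5 -2 -5]) = 2
  + (-4) · M_22   where M_22 = det([-5 4 1; 2 0 -1; 1 -2 -5]) = 42
  − (-3) · M_23   where M_23 = det([-5 -2 1; 2 1 -1; 1 5 -5]) = -9
det = (-1)·(-4)·(2) + (+1)·(-4)·(42) + (-1)·(-3)·(-9) = -187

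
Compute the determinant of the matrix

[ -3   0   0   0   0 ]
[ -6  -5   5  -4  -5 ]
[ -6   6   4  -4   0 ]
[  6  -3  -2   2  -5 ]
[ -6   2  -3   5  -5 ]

1890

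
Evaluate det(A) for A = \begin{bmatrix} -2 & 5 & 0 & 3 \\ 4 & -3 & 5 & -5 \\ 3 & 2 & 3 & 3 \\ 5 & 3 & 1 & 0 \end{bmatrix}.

Expand along row 1 (it has 1 zero):
  + (-2) · M_11   where M_11 = det([-3 5 -5; 2 3 3; 3 1 0]) = 89
  − (5) · M_12   where M_12 = det([4 5 -5; 3 3 3; 5 1 0]) = 123
  − (3) · M_14   where M_14 = det([4 -3 5; 3 2 3; 5 3 1]) = -69
det = (+1)·(-2)·(89) + (-1)·(5)·(123) + (-1)·(3)·(-69) = -586

|A| = -586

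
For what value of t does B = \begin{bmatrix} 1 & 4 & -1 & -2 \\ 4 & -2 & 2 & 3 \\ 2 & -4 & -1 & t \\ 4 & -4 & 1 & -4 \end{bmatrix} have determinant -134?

t = -7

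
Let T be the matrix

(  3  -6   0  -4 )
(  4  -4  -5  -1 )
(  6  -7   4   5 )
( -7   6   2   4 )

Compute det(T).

det(T) = 1138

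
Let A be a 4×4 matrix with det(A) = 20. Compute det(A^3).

det(A^3) = (det A)^3 = (20)^3 = 8000

The determinant is 8000.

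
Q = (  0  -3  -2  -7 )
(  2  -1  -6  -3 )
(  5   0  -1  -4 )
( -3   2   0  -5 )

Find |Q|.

det(Q) = -920

Expand along row 1 (it has 1 zero):
  − (-3) · M_12   where M_12 = det([2 -6 -3; 5 -1 -4; -3 0 -5]) = -203
  + (-2) · M_13   where M_13 = det([2 -1 -3; 5 0 -4; -3 2 -5]) = -51
  − (-7) · M_14   where M_14 = det([2 -1 -6; 5 0 -1; -3 2 0]) = -59
det = (-1)·(-3)·(-203) + (+1)·(-2)·(-51) + (-1)·(-7)·(-59) = -920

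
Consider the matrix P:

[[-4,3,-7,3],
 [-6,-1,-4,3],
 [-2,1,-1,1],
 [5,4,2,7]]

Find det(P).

The determinant is 382.

Expand along row 1:
  + (-4) · M_11   where M_11 = det([-1 -4 3; 1 -1 1; 4 2 7]) = 39
  − (3) · M_12   where M_12 = det([-6 -4 3; -2 -1 1; 5 2 7]) = -19
  + (-7) · M_13   where M_13 = det([-6 -1 3; -2 1 1; 5 4 7]) = -76
  − (3) · M_14   where M_14 = det([-6 -1 -4; -2 1 -1; 5 4 2]) = 17
det = (+1)·(-4)·(39) + (-1)·(3)·(-19) + (+1)·(-7)·(-76) + (-1)·(3)·(17) = 382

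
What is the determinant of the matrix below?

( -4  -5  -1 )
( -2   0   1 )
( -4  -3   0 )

2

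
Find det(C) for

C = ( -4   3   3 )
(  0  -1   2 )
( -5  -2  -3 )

Expand along column 1:
  + (-4) · |-1 2; -2 -3| = (-4)·(3 − (-4)) = -28
  + (-5) · |3 3; -1 2| = (-5)·(6 − (-3)) = -45
Sum: (-28) + (-45) = -73

The determinant is -73.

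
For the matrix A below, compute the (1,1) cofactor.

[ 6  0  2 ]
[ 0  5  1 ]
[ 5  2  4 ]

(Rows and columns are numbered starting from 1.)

Delete row 1 and column 1; the remaining 2×2 submatrix is [5 1; 2 4].
Its determinant is 5·4 − 1·2 = 18.
The cofactor carries sign (−1)^(1+1) = +1, so C_{1,1} = +(18) = 18.

18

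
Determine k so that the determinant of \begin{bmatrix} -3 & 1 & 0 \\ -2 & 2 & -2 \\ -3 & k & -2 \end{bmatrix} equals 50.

-6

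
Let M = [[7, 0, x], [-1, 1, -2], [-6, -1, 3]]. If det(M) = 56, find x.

7

Expanding along the row containing x, det(M) is linear in x: det(M) = (7)·x + (7).
Set (7)·x + (7) = 56  ⇒  (7)·x = 49  ⇒  x = 7.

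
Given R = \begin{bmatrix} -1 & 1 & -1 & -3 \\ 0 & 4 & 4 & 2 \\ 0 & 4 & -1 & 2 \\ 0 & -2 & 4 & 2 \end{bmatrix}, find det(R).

det(R) = 60

Expand along column 1 (it has 3 zeros):
  + (-1) · M_11   where M_11 = det([4 4 2; 4 -1 2; -2 4 2]) = -60
det = (+1)·(-1)·(-60) = 60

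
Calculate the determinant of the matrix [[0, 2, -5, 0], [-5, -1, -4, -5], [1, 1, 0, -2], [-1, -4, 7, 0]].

Expand along row 1 (it has 2 zeros):
  − (2) · M_12   where M_12 = det([-5 -4 -5; 1 0 -2; -1 7 0]) = -113
  + (-5) · M_13   where M_13 = det([-5 -1 -5; 1 1 -2; -1 -4 0]) = 53
det = (-1)·(2)·(-113) + (+1)·(-5)·(53) = -39

The determinant is -39.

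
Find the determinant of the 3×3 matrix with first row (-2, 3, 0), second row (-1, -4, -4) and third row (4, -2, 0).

Expand along column 3:
  − (-4) · |-2 3; 4 -2| = −(-4)·(4 − 12) = -32

-32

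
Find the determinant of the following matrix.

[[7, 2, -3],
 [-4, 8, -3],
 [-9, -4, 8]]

Expand along row 1:
  + 7 · |8 -3; -4 8| = 7·(64 − 12) = 364
  − 2 · |-4 -3; -9 8| = −2·(-32 − 27) = 118
  + (-3) · |-4 8; -9 -4| = (-3)·(16 − (-72)) = -264
Sum: (364) + (118) + (-264) = 218

The determinant is 218.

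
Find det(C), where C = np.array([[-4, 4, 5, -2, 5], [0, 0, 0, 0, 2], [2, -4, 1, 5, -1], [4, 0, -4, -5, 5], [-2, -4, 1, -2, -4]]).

1472

Expand along row 2 (it has 4 zeros):
  − (2) · M_25   where M_25 = det([-4 4 5 -2; 2 -4 1 5; 4 0 -4 -5; -2 -4 1 -2]) = -736
det = (-1)·(2)·(-736) = 1472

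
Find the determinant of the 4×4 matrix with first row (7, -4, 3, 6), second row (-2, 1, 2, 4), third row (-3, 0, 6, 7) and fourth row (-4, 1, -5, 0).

415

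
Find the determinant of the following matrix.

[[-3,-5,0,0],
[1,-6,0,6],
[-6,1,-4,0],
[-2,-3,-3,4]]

Expand along row 1 (it has 2 zeros):
  + (-3) · M_11   where M_11 = det([-6 0 6; 1 -4 0; -3 -3 4]) = 6
  − (-5) · M_12   where M_12 = det([1 0 6; -6 -4 0; -2 -3 4]) = 44
det = (+1)·(-3)·(6) + (-1)·(-5)·(44) = 202

202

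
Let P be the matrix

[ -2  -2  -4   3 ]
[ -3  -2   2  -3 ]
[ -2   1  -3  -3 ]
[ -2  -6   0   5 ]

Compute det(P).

|P| = -100

Expand along row 4 (it has 1 zero):
  − (-2) · M_41   where M_41 = det([-2 -4 3; -2 2 -3; 1 -3 -3]) = 78
  + (-6) · M_42   where M_42 = det([-2 -4 3; -3 2 -3; -2 -3 -3]) = 81
  + (5) · M_44   where M_44 = det([-2 -2 -4; -3 -2 2; -2 1 -3]) = 46
det = (-1)·(-2)·(78) + (+1)·(-6)·(81) + (+1)·(5)·(46) = -100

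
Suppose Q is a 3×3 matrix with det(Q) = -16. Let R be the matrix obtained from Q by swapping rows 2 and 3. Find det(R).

det(R) = 16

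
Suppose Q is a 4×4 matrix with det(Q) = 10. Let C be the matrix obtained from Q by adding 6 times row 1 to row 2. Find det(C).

The determinant is 10.

Adding a multiple of one row to another leaves the determinant unchanged.
det(C) = (1)·(10) = 10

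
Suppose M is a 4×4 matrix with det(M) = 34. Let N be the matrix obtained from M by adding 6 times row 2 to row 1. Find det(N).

Adding a multiple of one row to another leaves the determinant unchanged.
det(N) = (1)·(34) = 34

34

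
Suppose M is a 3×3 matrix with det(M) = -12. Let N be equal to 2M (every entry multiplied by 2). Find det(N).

The determinant is -96.

For a 3×3 matrix, det(2M) = 2^3·det(M) = 8·det(M).
det(N) = (8)·(-12) = -96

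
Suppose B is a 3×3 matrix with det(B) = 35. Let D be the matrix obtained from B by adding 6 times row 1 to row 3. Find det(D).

The determinant is 35.

Adding a multiple of one row to another leaves the determinant unchanged.
det(D) = (1)·(35) = 35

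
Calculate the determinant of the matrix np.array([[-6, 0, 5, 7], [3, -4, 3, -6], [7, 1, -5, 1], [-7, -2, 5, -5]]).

103

Expand along row 1 (it has 1 zero):
  + (-6) · M_11   where M_11 = det([-4 3 -6; 1 -5 1; -2 5 -5]) = -41
  + (5) · M_13   where M_13 = det([3 -4 -6; 7 1 1; -7 -2 -5]) = -79
  − (7) · M_14   where M_14 = det([3 -4 3; 7 1 -5; -7 -2 5]) = -36
det = (+1)·(-6)·(-41) + (+1)·(5)·(-79) + (-1)·(7)·(-36) = 103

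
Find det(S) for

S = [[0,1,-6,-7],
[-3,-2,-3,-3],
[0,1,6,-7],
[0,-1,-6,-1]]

Expand along column 1 (it has 3 zeros):
  − (-3) · M_21   where M_21 = det([1 -6 -7; 1 6 -7; -1 -6 -1]) = -96
det = (-1)·(-3)·(-96) = -288

-288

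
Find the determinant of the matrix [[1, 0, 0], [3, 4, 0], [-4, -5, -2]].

The matrix is lower triangular, so the determinant is the product of the diagonal entries:
det = (1) · (4) · (-2) = -8

-8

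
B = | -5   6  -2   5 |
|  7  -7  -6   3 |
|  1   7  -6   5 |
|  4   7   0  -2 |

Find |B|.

The determinant is -704.

Expand along row 4 (it has 1 zero):
  − (4) · M_41   where M_41 = det([6 -2 5; -7 -6 3; 7 -6 5]) = 236
  + (7) · M_42   where M_42 = det([-5 -2 5; 7 -6 3; 1 -6 5]) = -56
  + (-2) · M_44   where M_44 = det([-5 6 -2; 7 -7 -6; 1 7 -6]) = -316
det = (-1)·(4)·(236) + (+1)·(7)·(-56) + (+1)·(-2)·(-316) = -704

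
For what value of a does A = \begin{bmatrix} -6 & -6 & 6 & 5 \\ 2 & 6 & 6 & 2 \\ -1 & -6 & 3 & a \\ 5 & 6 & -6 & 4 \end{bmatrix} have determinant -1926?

a = -6

Expanding along the column containing a, det(A) is linear in a: det(A) = (-72)·a + (-2358).
Set (-72)·a + (-2358) = -1926  ⇒  (-72)·a = 432  ⇒  a = -6.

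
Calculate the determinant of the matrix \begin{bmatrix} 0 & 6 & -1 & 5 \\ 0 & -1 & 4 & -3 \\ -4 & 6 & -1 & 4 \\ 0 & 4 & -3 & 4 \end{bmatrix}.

Expand along column 1 (it has 3 zeros):
  + (-4) · M_31   where M_31 = det([6 -1 5; -1 4 -3; 4 -3 4]) = -15
det = (+1)·(-4)·(-15) = 60

The determinant is 60.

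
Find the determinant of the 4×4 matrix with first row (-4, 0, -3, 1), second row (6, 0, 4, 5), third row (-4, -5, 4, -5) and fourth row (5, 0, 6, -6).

The determinant is 245.

Expand along column 2 (it has 3 zeros):
  − (-5) · M_32   where M_32 = det([-4 -3 1; 6 4 5; 5 6 -6]) = 49
det = (-1)·(-5)·(49) = 245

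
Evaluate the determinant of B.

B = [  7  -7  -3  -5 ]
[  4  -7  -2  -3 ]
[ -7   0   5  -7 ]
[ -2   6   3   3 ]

The determinant is -509.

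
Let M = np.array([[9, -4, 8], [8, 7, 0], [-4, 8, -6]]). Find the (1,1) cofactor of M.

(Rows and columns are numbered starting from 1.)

Delete row 1 and column 1; the remaining 2×2 submatrix is [7 0; 8 -6].
Its determinant is 7·(-6) − 0·8 = -42.
The cofactor carries sign (−1)^(1+1) = +1, so C_{1,1} = +(-42) = -42.

The cofactor is -42.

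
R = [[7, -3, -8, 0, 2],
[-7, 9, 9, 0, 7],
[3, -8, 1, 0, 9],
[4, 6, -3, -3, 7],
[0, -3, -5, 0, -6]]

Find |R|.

-9279

Expand along column 4 (it has 4 zeros):
  + (-3) · M_44   where M_44 = det([7 -3 -8 2; -7 9 9 7; 3 -8 1 9; 0 -3 -5 -6]) = 3093
det = (+1)·(-3)·(3093) = -9279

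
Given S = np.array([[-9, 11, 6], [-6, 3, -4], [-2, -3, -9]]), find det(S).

Expand along row 1:
  + (-9) · |3 -4; -3 -9| = (-9)·(-27 − 12) = 351
  − 11 · |-6 -4; -2 -9| = −11·(54 − 8) = -506
  + 6 · |-6 3; -2 -3| = 6·(18 − (-6)) = 144
Sum: (351) + (-506) + (144) = -11

det(S) = -11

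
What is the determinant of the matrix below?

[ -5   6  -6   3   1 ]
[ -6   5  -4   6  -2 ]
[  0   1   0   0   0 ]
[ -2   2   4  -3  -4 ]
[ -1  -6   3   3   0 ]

Expand along row 3 (it has 4 zeros):
  − (1) · M_32   where M_32 = det([-5 -6 3 1; -6 -4 6 -2; -2 4 -3 -4; -1 3 3 0]) = 552
det = (-1)·(1)·(552) = -552

The determinant is -552.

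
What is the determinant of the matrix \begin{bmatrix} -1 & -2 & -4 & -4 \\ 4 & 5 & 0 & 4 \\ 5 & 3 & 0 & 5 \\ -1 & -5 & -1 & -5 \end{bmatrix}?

Expand along column 3 (it has 2 zeros):
  + (-4) · M_13   where M_13 = det([4 5 4; 5 3 5; -1 -5 -5]) = 52
  − (-1) · M_43   where M_43 = det([-1 -2 -4; 4 5 4; 5 3 5]) = 39
det = (+1)·(-4)·(52) + (-1)·(-1)·(39) = -169

-169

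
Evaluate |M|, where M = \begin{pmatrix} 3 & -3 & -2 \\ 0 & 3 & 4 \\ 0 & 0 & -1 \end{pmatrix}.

M is upper triangular, so det(M) is the product of the diagonal entries:
det = (3) · (3) · (-1) = -9

The determinant is -9.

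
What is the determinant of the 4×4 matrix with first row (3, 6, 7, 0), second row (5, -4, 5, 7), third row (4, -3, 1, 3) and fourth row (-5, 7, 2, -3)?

The determinant is 130.

Expand along row 1 (it has 1 zero):
  + (3) · M_11   where M_11 = det([-4 5 7; -3 1 3; 7 2 -3]) = 5
  − (6) · M_12   where M_12 = det([5 5 7; 4 1 3; -5 2 -3]) = 31
  + (7) · M_13   where M_13 = det([5 -4 7; 4 -3 3; -5 7 -3]) = 43
det = (+1)·(3)·(5) + (-1)·(6)·(31) + (+1)·(7)·(43) = 130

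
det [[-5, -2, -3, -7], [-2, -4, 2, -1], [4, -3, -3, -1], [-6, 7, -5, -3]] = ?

-534

Expand along row 1:
  + (-5) · M_11   where M_11 = det([-4 2 -1; -3 -3 -1; 7 -5 -3]) = -84
  − (-2) · M_12   where M_12 = det([-2 2 -1; 4 -3 -1; -6 -5 -3]) = 66
  + (-3) · M_13   where M_13 = det([-2 -4 -1; 4 -3 -1; -6 7 -3]) = -114
  − (-7) · M_14   where M_14 = det([-2 -4 2; 4 -3 -3; -6 7 -5]) = -204
det = (+1)·(-5)·(-84) + (-1)·(-2)·(66) + (+1)·(-3)·(-114) + (-1)·(-7)·(-204) = -534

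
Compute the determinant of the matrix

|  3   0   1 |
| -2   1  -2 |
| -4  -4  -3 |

Expand along column 2:
  + 1 · |3 1; -4 -3| = 1·(-9 − (-4)) = -5
  − (-4) · |3 1; -2 -2| = −(-4)·(-6 − (-2)) = -16
Sum: (-5) + (-16) = -21

The determinant is -21.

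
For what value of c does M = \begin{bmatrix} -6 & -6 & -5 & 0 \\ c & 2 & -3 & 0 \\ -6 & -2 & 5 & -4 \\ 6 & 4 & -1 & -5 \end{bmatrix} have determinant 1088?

c = 1

Expanding along the column containing c, det(M) is linear in c: det(M) = (-304)·c + (1392).
Set (-304)·c + (1392) = 1088  ⇒  (-304)·c = -304  ⇒  c = 1.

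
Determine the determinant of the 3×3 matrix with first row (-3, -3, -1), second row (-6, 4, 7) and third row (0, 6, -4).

The determinant is 282.

Expand along column 1:
  + (-3) · |4 7; 6 -4| = (-3)·(-16 − 42) = 174
  − (-6) · |-3 -1; 6 -4| = −(-6)·(12 − (-6)) = 108
Sum: (174) + (108) = 282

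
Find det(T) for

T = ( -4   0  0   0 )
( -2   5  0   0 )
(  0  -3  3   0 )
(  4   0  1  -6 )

T is lower triangular, so det(T) is the product of the diagonal entries:
det = (-4) · (5) · (3) · (-6) = 360

The determinant is 360.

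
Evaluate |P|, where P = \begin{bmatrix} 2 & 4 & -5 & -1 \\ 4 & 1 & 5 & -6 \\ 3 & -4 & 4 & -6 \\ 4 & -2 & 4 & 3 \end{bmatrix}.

1363

Expand along row 1:
  + (2) · M_11   where M_11 = det([1 5 -6; -4 4 -6; -2 4 3]) = 204
  − (4) · M_12   where M_12 = det([4 5 -6; 3 4 -6; 4 4 3]) = 3
  + (-5) · M_13   where M_13 = det([4 1 -6; 3 -4 -6; 4 -2 3]) = -189
  − (-1) · M_14   where M_14 = det([4 1 5; 3 -4 4; 4 -2 4]) = 22
det = (+1)·(2)·(204) + (-1)·(4)·(3) + (+1)·(-5)·(-189) + (-1)·(-1)·(22) = 1363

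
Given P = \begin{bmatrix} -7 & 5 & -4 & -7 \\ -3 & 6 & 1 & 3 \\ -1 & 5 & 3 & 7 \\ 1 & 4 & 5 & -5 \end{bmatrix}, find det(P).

det(P) = 240

Expand along row 1:
  + (-7) · M_11   where M_11 = det([6 1 3; 5 3 7; 4 5 -5]) = -208
  − (5) · M_12   where M_12 = det([-3 1 3; -1 3 7; 1 5 -5]) = 128
  + (-4) · M_13   where M_13 = det([-3 6 3; -1 5 7; 1 4 -5]) = 144
  − (-7) · M_14   where M_14 = det([-3 6 1; -1 5 3; 1 4 5]) = 0
det = (+1)·(-7)·(-208) + (-1)·(5)·(128) + (+1)·(-4)·(144) + (-1)·(-7)·(0) = 240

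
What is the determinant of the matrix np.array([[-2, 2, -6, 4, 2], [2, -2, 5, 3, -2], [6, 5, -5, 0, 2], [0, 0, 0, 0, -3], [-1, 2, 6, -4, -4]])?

Expand along row 4 (it has 4 zeros):
  − (-3) · M_45   where M_45 = det([-2 2 -6 4; 2 -2 5 3; 6 5 -5 0; -1 2 6 -4]) = -1552
det = (-1)·(-3)·(-1552) = -4656

The determinant is -4656.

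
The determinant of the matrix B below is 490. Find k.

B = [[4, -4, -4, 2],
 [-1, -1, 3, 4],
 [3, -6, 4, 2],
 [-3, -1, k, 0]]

Expanding along the column containing k, det(B) is linear in k: det(B) = (-50)·k + (590).
Set (-50)·k + (590) = 490  ⇒  (-50)·k = -100  ⇒  k = 2.

2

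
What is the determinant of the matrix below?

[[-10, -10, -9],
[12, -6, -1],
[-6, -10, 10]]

3244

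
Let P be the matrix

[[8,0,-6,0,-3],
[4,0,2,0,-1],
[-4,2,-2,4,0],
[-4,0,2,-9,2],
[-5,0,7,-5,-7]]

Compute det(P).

-6864

Expand along column 2 (it has 4 zeros):
  − (2) · M_32   where M_32 = det([8 -6 0 -3; 4 2 0 -1; -4 2 -9 2; -5 7 -5 -7]) = 3432
det = (-1)·(2)·(3432) = -6864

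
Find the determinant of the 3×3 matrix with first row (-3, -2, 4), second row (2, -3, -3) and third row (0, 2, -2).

Expand along column 1:
  + (-3) · |-3 -3; 2 -2| = (-3)·(6 − (-6)) = -36
  − 2 · |-2 4; 2 -2| = −2·(4 − 8) = 8
Sum: (-36) + (8) = -28

-28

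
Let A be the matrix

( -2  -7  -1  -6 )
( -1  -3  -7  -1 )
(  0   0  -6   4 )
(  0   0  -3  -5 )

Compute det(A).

A is block upper-triangular with a 2×2 block and a 2×2 block on the diagonal, so its determinant equals the product of the determinants of the diagonal blocks.
det of the 2×2 block = -1
det of the 2×2 block = 42
det = (-1)·(42) = -42

-42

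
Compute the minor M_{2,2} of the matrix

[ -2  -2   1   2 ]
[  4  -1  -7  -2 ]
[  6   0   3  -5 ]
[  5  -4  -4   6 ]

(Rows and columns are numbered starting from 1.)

The minor is -135.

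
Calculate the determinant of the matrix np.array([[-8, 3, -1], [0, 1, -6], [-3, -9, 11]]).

395

Expand along row 2:
  + 1 · |-8 -1; -3 11| = 1·(-88 − 3) = -91
  − (-6) · |-8 3; -3 -9| = −(-6)·(72 − (-9)) = 486
Sum: (-91) + (486) = 395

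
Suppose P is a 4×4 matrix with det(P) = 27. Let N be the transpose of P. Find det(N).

|N| = 27

det(Pᵀ) = det(P).
det(N) = (1)·(27) = 27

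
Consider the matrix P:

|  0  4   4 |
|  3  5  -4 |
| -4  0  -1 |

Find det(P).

Expand along row 1:
  − 4 · |3 -4; -4 -1| = −4·(-3 − 16) = 76
  + 4 · |3 5; -4 0| = 4·(0 − (-20)) = 80
Sum: (76) + (80) = 156

156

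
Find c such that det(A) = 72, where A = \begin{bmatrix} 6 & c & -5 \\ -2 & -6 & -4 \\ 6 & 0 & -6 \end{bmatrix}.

-1

Expanding along the row containing c, det(A) is linear in c: det(A) = (-36)·c + (36).
Set (-36)·c + (36) = 72  ⇒  (-36)·c = 36  ⇒  c = -1.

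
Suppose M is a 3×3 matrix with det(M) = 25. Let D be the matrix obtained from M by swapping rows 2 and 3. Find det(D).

Swapping two rows multiplies the determinant by −1.
det(D) = (-1)·(25) = -25

|D| = -25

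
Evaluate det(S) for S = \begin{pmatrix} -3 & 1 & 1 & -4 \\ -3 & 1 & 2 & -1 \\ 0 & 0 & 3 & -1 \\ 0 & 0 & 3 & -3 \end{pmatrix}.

The determinant is 0.

S is block upper-triangular with a 2×2 block and a 2×2 block on the diagonal, so its determinant equals the product of the determinants of the diagonal blocks.
det of the 2×2 block = 0
det of the 2×2 block = -6
det = (0)·(-6) = 0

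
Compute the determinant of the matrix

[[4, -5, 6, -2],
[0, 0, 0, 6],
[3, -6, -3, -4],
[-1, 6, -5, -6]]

Expand along row 2 (it has 3 zeros):
  + (6) · M_24   where M_24 = det([4 -5 6; 3 -6 -3; -1 6 -5]) = 174
det = (+1)·(6)·(174) = 1044

1044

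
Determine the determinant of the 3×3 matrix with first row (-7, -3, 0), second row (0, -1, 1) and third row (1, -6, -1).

Expand along row 1:
  + (-7) · |-1 1; -6 -1| = (-7)·(1 − (-6)) = -49
  − (-3) · |0 1; 1 -1| = −(-3)·(0 − 1) = -3
Sum: (-49) + (-3) = -52

-52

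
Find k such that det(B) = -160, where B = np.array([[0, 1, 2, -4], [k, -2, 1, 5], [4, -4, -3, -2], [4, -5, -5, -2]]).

k = -4

Expanding along the column containing k, det(B) is linear in k: det(B) = (20)·k + (-80).
Set (20)·k + (-80) = -160  ⇒  (20)·k = -80  ⇒  k = -4.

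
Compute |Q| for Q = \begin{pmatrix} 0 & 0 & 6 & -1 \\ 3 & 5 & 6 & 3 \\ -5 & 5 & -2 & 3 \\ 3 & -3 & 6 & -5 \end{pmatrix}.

Expand along row 1 (it has 2 zeros):
  + (6) · M_13   where M_13 = det([3 5 3; -5 5 3; 3 -3 -5]) = -128
  − (-1) · M_14   where M_14 = det([3 5 6; -5 5 -2; 3 -3 6]) = 192
det = (+1)·(6)·(-128) + (-1)·(-1)·(192) = -576

The determinant is -576.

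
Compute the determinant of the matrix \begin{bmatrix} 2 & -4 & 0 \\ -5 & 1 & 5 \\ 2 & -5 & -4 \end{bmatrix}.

82

Expand along column 3:
  − 5 · |2 -4; 2 -5| = −5·(-10 − (-8)) = 10
  + (-4) · |2 -4; -5 1| = (-4)·(2 − 20) = 72
Sum: (10) + (72) = 82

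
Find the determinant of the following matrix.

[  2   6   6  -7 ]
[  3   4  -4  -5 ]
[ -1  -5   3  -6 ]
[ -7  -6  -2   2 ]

3012

Expand along row 1:
  + (2) · M_11   where M_11 = det([4 -4 -5; -5 3 -6; -6 -2 2]) = -348
  − (6) · M_12   where M_12 = det([3 -4 -5; -1 3 -6; -7 -2 2]) = -309
  + (6) · M_13   where M_13 = det([3 4 -5; -1 -5 -6; -7 -6 2]) = 183
  − (-7) · M_14   where M_14 = det([3 4 -4; -1 -5 3; -7 -6 -2]) = 108
det = (+1)·(2)·(-348) + (-1)·(6)·(-309) + (+1)·(6)·(183) + (-1)·(-7)·(108) = 3012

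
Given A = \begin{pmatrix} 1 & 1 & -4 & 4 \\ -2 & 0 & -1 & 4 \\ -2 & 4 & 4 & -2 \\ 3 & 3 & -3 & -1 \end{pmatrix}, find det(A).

Expand along row 2 (it has 1 zero):
  − (-2) · M_21   where M_21 = det([1 -4 4; 4 4 -2; 3 -3 -1]) = -98
  − (-1) · M_23   where M_23 = det([1 1 4; -2 4 -2; 3 3 -1]) = -78
  + (4) · M_24   where M_24 = det([1 1 -4; -2 4 4; 3 3 -3]) = 54
det = (-1)·(-2)·(-98) + (-1)·(-1)·(-78) + (+1)·(4)·(54) = -58

The determinant is -58.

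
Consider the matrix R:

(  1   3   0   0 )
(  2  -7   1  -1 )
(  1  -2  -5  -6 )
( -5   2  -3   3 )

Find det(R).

|R| = 242

Expand along row 1 (it has 2 zeros):
  + (1) · M_11   where M_11 = det([-7 1 -1; -2 -5 -6; 2 -3 3]) = 209
  − (3) · M_12   where M_12 = det([2 1 -1; 1 -5 -6; -5 -3 3]) = -11
det = (+1)·(1)·(209) + (-1)·(3)·(-11) = 242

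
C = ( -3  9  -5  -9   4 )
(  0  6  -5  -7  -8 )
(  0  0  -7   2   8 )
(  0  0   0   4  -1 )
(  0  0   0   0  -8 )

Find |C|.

-4032

C is upper triangular, so det(C) is the product of the diagonal entries:
det = (-3) · (6) · (-7) · (4) · (-8) = -4032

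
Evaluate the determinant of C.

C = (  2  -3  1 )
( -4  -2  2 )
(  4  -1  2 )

-40

Expand along row 1:
  + 2 · |-2 2; -1 2| = 2·(-4 − (-2)) = -4
  − (-3) · |-4 2; 4 2| = −(-3)·(-8 − 8) = -48
  + 1 · |-4 -2; 4 -1| = 1·(4 − (-8)) = 12
Sum: (-4) + (-48) + (12) = -40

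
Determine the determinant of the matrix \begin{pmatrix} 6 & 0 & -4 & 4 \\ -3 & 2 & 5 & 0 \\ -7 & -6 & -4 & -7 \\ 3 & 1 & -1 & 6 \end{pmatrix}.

34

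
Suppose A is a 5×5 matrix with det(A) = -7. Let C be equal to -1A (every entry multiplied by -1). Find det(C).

7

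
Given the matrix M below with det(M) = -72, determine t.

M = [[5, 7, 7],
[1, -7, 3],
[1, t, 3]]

Expanding along the column containing t, det(M) is linear in t: det(M) = (-8)·t + (-56).
Set (-8)·t + (-56) = -72  ⇒  (-8)·t = -16  ⇒  t = 2.

2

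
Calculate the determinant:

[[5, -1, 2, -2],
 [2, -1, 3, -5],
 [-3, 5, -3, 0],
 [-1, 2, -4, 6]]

Expand along row 3 (it has 1 zero):
  + (-3) · M_31   where M_31 = det([-1 2 -2; -1 3 -5; 2 -4 6]) = -2
  − (5) · M_32   where M_32 = det([5 2 -2; 2 3 -5; -1 -4 6]) = -14
  + (-3) · M_33   where M_33 = det([5 -1 -2; 2 -1 -5; -1 2 6]) = 21
det = (+1)·(-3)·(-2) + (-1)·(5)·(-14) + (+1)·(-3)·(21) = 13

The determinant is 13.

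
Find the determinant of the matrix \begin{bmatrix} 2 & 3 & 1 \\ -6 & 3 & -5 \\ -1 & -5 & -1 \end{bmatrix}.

Expand along row 1:
  + 2 · |3 -5; -5 -1| = 2·(-3 − 25) = -56
  − 3 · |-6 -5; -1 -1| = −3·(6 − 5) = -3
  + 1 · |-6 3; -1 -5| = 1·(30 − (-3)) = 33
Sum: (-56) + (-3) + (33) = -26

-26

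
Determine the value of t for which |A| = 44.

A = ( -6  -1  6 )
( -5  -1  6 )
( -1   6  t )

8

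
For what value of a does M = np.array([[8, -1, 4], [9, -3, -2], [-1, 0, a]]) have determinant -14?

Expanding along the column containing a, det(M) is linear in a: det(M) = (-15)·a + (-14).
Set (-15)·a + (-14) = -14  ⇒  (-15)·a = 0  ⇒  a = 0.

0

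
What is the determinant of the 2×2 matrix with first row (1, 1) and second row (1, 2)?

det = 1·2 − 1·1 = 2 − 1 = 1

1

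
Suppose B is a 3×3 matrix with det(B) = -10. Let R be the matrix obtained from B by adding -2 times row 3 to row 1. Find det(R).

Adding a multiple of one row to another leaves the determinant unchanged.
det(R) = (1)·(-10) = -10

det(R) = -10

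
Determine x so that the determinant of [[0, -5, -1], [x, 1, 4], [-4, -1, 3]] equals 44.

Expanding along the column containing x, det(B) is linear in x: det(B) = (16)·x + (76).
Set (16)·x + (76) = 44  ⇒  (16)·x = -32  ⇒  x = -2.

x = -2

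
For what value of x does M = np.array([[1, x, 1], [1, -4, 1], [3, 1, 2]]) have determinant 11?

7

Expanding along the column containing x, det(M) is linear in x: det(M) = (1)·x + (4).
Set (1)·x + (4) = 11  ⇒  (1)·x = 7  ⇒  x = 7.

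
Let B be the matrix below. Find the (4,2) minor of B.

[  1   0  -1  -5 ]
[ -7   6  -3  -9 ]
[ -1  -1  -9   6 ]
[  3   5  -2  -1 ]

Delete row 4 and column 2; the remaining 3×3 submatrix is [1 -1 -5; -7 -3 -9; -1 -9 6].
Its determinant is -450.

-450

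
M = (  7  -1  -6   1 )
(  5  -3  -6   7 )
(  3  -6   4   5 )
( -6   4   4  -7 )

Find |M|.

Expand along row 1:
  + (7) · M_11   where M_11 = det([-3 -6 7; -6 4 5; 4 4 -7]) = -4
  − (-1) · M_12   where M_12 = det([5 -6 7; 3 4 5; -6 4 -7]) = 66
  + (-6) · M_13   where M_13 = det([5 -3 7; 3 -6 5; -6 4 -7]) = -31
  − (1) · M_14   where M_14 = det([5 -3 -6; 3 -6 4; -6 4 4]) = 52
det = (+1)·(7)·(-4) + (-1)·(-1)·(66) + (+1)·(-6)·(-31) + (-1)·(1)·(52) = 172

|M| = 172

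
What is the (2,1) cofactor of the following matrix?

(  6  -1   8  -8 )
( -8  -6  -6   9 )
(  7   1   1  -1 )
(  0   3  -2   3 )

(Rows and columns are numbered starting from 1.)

9

Delete row 2 and column 1; the remaining 3×3 submatrix is [-1 8 -8; 1 1 -1; 3 -2 3].
Its determinant is -9.
The cofactor carries sign (−1)^(2+1) = −1, so C_{2,1} = −(-9) = 9.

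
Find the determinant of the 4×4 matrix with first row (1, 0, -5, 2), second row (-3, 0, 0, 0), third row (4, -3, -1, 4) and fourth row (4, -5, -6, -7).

Expand along row 2 (it has 3 zeros):
  − (-3) · M_21   where M_21 = det([0 -5 2; -3 -1 4; -5 -6 -7]) = 231
det = (-1)·(-3)·(231) = 693

The determinant is 693.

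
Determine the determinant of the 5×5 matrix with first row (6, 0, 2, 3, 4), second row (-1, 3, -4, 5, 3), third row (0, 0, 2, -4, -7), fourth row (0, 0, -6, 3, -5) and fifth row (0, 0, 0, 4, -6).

5688

The matrix is block upper-triangular with a 2×2 block and a 3×3 block on the diagonal, so its determinant equals the product of the determinants of the diagonal blocks.
det of the 2×2 block = 18
det of the 3×3 block = 316
det = (18)·(316) = 5688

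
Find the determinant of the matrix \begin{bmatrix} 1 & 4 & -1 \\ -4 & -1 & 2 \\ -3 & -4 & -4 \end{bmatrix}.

Expand along row 1:
  + 1 · |-1 2; -4 -4| = 1·(4 − (-8)) = 12
  − 4 · |-4 2; -3 -4| = −4·(16 − (-6)) = -88
  + (-1) · |-4 -1; -3 -4| = (-1)·(16 − 3) = -13
Sum: (12) + (-88) + (-13) = -89

The determinant is -89.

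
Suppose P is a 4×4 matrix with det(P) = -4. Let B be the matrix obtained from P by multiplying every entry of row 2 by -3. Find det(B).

12

Scaling one row by -3 multiplies the determinant by -3.
det(B) = (-3)·(-4) = 12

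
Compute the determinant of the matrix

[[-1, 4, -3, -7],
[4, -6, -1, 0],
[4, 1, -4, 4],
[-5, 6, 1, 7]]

-690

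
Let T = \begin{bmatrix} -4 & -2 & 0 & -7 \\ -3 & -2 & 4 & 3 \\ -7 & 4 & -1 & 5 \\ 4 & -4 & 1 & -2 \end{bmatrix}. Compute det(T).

510

Expand along row 1 (it has 1 zero):
  + (-4) · M_11   where M_11 = det([-2 4 3; 4 -1 5; -4 1 -2]) = -42
  − (-2) · M_12   where M_12 = det([-3 4 3; -7 -1 5; 4 1 -2]) = 24
  − (-7) · M_14   where M_14 = det([-3 -2 4; -7 4 -1; 4 -4 1]) = 42
det = (+1)·(-4)·(-42) + (-1)·(-2)·(24) + (-1)·(-7)·(42) = 510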